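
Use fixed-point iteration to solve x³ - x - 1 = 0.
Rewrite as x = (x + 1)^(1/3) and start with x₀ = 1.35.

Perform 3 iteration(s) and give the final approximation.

Equation: x³ - x - 1 = 0
Fixed-point form: x = (x + 1)^(1/3)
x₀ = 1.35

x_1 = g(1.350000) = 1.329503
x_2 = g(1.329503) = 1.325626
x_3 = g(1.325626) = 1.324890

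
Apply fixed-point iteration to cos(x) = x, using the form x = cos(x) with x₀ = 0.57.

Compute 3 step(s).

Equation: cos(x) = x
Fixed-point form: x = cos(x)
x₀ = 0.57

x_1 = g(0.570000) = 0.841901
x_2 = g(0.841901) = 0.666046
x_3 = g(0.666046) = 0.786271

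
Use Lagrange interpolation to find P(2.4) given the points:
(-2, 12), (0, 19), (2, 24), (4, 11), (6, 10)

Lagrange interpolation formula:
P(x) = Σ yᵢ × Lᵢ(x)
where Lᵢ(x) = Π_{j≠i} (x - xⱼ)/(xᵢ - xⱼ)

L_0(2.4) = (2.4 - 0)/(-2 - 0) × (2.4 - 2)/(-2 - 2) × (2.4 - 4)/(-2 - 4) × (2.4 - 6)/(-2 - 6) = 0.014400
L_1(2.4) = (2.4 - (-2))/(0 - (-2)) × (2.4 - 2)/(0 - 2) × (2.4 - 4)/(0 - 4) × (2.4 - 6)/(0 - 6) = -0.105600
L_2(2.4) = (2.4 - (-2))/(2 - (-2)) × (2.4 - 0)/(2 - 0) × (2.4 - 4)/(2 - 4) × (2.4 - 6)/(2 - 6) = 0.950400
L_3(2.4) = (2.4 - (-2))/(4 - (-2)) × (2.4 - 0)/(4 - 0) × (2.4 - 2)/(4 - 2) × (2.4 - 6)/(4 - 6) = 0.158400
L_4(2.4) = (2.4 - (-2))/(6 - (-2)) × (2.4 - 0)/(6 - 0) × (2.4 - 2)/(6 - 2) × (2.4 - 4)/(6 - 4) = -0.017600

P(2.4) = 12×L_0(2.4) + 19×L_1(2.4) + 24×L_2(2.4) + 11×L_3(2.4) + 10×L_4(2.4)
P(2.4) = 22.542400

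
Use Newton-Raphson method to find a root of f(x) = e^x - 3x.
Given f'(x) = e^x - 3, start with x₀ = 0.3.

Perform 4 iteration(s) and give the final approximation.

f(x) = e^x - 3x
f'(x) = e^x - 3
x₀ = 0.3

Newton-Raphson formula: x_{n+1} = x_n - f(x_n)/f'(x_n)

Iteration 1:
  f(0.300000) = 0.449859
  f'(0.300000) = -1.650141
  x_1 = 0.300000 - 0.449859/(-1.650141) = 0.572618
Iteration 2:
  f(0.572618) = 0.055048
  f'(0.572618) = -1.227097
  x_2 = 0.572618 - 0.055048/(-1.227097) = 0.617479
Iteration 3:
  f(0.617479) = 0.001811
  f'(0.617479) = -1.145753
  x_3 = 0.617479 - 0.001811/(-1.145753) = 0.619059
Iteration 4:
  f(0.619059) = 0.000002
  f'(0.619059) = -1.142820
  x_4 = 0.619059 - 0.000002/(-1.142820) = 0.619061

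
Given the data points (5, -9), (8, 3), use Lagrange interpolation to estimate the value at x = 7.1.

Lagrange interpolation formula:
P(x) = Σ yᵢ × Lᵢ(x)
where Lᵢ(x) = Π_{j≠i} (x - xⱼ)/(xᵢ - xⱼ)

L_0(7.1) = (7.1 - 8)/(5 - 8) = 0.300000
L_1(7.1) = (7.1 - 5)/(8 - 5) = 0.700000

P(7.1) = (-9)×L_0(7.1) + 3×L_1(7.1)
P(7.1) = -0.600000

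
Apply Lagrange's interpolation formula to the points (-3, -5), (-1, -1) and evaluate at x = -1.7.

Lagrange interpolation formula:
P(x) = Σ yᵢ × Lᵢ(x)
where Lᵢ(x) = Π_{j≠i} (x - xⱼ)/(xᵢ - xⱼ)

L_0(-1.7) = (-1.7 - (-1))/(-3 - (-1)) = 0.350000
L_1(-1.7) = (-1.7 - (-3))/(-1 - (-3)) = 0.650000

P(-1.7) = (-5)×L_0(-1.7) + (-1)×L_1(-1.7)
P(-1.7) = -2.400000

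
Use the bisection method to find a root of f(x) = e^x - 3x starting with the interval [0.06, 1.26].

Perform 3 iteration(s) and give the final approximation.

f(x) = e^x - 3x
Initial interval: [0.06, 1.26]

Iteration 1:
  c_1 = (0.060000 + 1.260000)/2 = 0.660000
  f(c_1) = f(0.660000) = -0.045208
  f(a) × f(c) < 0, new interval: [0.060000, 0.660000]
Iteration 2:
  c_2 = (0.060000 + 0.660000)/2 = 0.360000
  f(c_2) = f(0.360000) = 0.353329
  f(a) × f(c) ≥ 0, new interval: [0.360000, 0.660000]
Iteration 3:
  c_3 = (0.360000 + 0.660000)/2 = 0.510000
  f(c_3) = f(0.510000) = 0.135291
  f(a) × f(c) ≥ 0, new interval: [0.510000, 0.660000]

After 3 iteration(s), the approximation is c_3 = 0.510000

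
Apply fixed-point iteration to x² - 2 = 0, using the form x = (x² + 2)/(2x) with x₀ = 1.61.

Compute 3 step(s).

Equation: x² - 2 = 0
Fixed-point form: x = (x² + 2)/(2x)
x₀ = 1.61

x_1 = g(1.610000) = 1.426118
x_2 = g(1.426118) = 1.414263
x_3 = g(1.414263) = 1.414214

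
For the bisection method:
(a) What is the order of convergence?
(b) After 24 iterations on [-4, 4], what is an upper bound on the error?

(a) Bisection has linear (order 1) convergence; the error is halved each step.

(b) Error bound = (b-a)/2^n = (4 - (-4))/2^{24}
    = 8/2^{24}

(a) 1 (linear); (b) error ≤ 4.77e-07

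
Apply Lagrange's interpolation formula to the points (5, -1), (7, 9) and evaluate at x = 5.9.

Lagrange interpolation formula:
P(x) = Σ yᵢ × Lᵢ(x)
where Lᵢ(x) = Π_{j≠i} (x - xⱼ)/(xᵢ - xⱼ)

L_0(5.9) = (5.9 - 7)/(5 - 7) = 0.550000
L_1(5.9) = (5.9 - 5)/(7 - 5) = 0.450000

P(5.9) = (-1)×L_0(5.9) + 9×L_1(5.9)
P(5.9) = 3.500000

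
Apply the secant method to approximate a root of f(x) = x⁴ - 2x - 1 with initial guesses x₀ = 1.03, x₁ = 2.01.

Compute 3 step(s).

f(x) = x⁴ - 2x - 1
x₀ = 1.03, x₁ = 2.01

Secant formula: x_{n+1} = x_n - f(x_n)(x_n - x_{n-1})/(f(x_n) - f(x_{n-1}))

Iteration 1:
  f(1.030000) = -1.934491
  f(2.010000) = 11.302408
  x_2 = 2.010000 - 11.302408×(2.010000 - 1.030000)/(11.302408 - (-1.934491))
       = 1.173221
Iteration 2:
  f(2.010000) = 11.302408
  f(1.173221) = -1.451834
  x_3 = 1.173221 - (-1.451834)×(1.173221 - 2.010000)/(-1.451834 - 11.302408)
       = 1.268473
Iteration 3:
  f(1.173221) = -1.451834
  f(1.268473) = -0.947990
  x_4 = 1.268473 - (-0.947990)×(1.268473 - 1.173221)/(-0.947990 - (-1.451834))
       = 1.447690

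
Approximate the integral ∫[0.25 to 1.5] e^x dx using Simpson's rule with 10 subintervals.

f(x) = e^x
a = 0.25, b = 1.5, n = 10
h = (b - a)/n = 0.125000

Simpson's rule: (h/3)[f(x₀) + 4f(x₁) + 2f(x₂) + ... + f(xₙ)]

x_0 = 0.2500, f(x_0) = 1.284025, coefficient = 1
x_1 = 0.3750, f(x_1) = 1.454991, coefficient = 4
x_2 = 0.5000, f(x_2) = 1.648721, coefficient = 2
x_3 = 0.6250, f(x_3) = 1.868246, coefficient = 4
x_4 = 0.7500, f(x_4) = 2.117000, coefficient = 2
x_5 = 0.8750, f(x_5) = 2.398875, coefficient = 4
x_6 = 1.0000, f(x_6) = 2.718282, coefficient = 2
x_7 = 1.1250, f(x_7) = 3.080217, coefficient = 4
x_8 = 1.2500, f(x_8) = 3.490343, coefficient = 2
x_9 = 1.3750, f(x_9) = 3.955077, coefficient = 4
x_10 = 1.5000, f(x_10) = 4.481689, coefficient = 1

I ≈ (0.125000/3) × 76.744032 = 3.197668
Exact value: 3.197664
Error: 0.000004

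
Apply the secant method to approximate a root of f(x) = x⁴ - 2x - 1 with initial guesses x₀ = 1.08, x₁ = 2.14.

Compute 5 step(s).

f(x) = x⁴ - 2x - 1
x₀ = 1.08, x₁ = 2.14

Secant formula: x_{n+1} = x_n - f(x_n)(x_n - x_{n-1})/(f(x_n) - f(x_{n-1}))

Iteration 1:
  f(1.080000) = -1.799511
  f(2.140000) = 15.692736
  x_2 = 2.140000 - 15.692736×(2.140000 - 1.080000)/(15.692736 - (-1.799511))
       = 1.189047
Iteration 2:
  f(2.140000) = 15.692736
  f(1.189047) = -1.379170
  x_3 = 1.189047 - (-1.379170)×(1.189047 - 2.140000)/(-1.379170 - 15.692736)
       = 1.265871
Iteration 3:
  f(1.189047) = -1.379170
  f(1.265871) = -0.963963
  x_4 = 1.265871 - (-0.963963)×(1.265871 - 1.189047)/(-0.963963 - (-1.379170))
       = 1.444228
Iteration 4:
  f(1.265871) = -0.963963
  f(1.444228) = 0.462083
  x_5 = 1.444228 - 0.462083×(1.444228 - 1.265871)/(0.462083 - (-0.963963))
       = 1.386435
Iteration 5:
  f(1.444228) = 0.462083
  f(1.386435) = -0.078011
  x_6 = 1.386435 - (-0.078011)×(1.386435 - 1.444228)/(-0.078011 - 0.462083)
       = 1.394782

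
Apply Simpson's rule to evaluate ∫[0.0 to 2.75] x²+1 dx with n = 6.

f(x) = x²+1
a = 0.0, b = 2.75, n = 6
h = (b - a)/n = 0.458333

Simpson's rule: (h/3)[f(x₀) + 4f(x₁) + 2f(x₂) + ... + f(xₙ)]

x_0 = 0.0000, f(x_0) = 1.000000, coefficient = 1
x_1 = 0.4583, f(x_1) = 1.210069, coefficient = 4
x_2 = 0.9167, f(x_2) = 1.840278, coefficient = 2
x_3 = 1.3750, f(x_3) = 2.890625, coefficient = 4
x_4 = 1.8333, f(x_4) = 4.361111, coefficient = 2
x_5 = 2.2917, f(x_5) = 6.251736, coefficient = 4
x_6 = 2.7500, f(x_6) = 8.562500, coefficient = 1

I ≈ (0.458333/3) × 63.375000 = 9.682292
Exact value: 9.682292
Error: 0.000000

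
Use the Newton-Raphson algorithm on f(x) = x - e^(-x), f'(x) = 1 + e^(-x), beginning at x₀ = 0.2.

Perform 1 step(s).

f(x) = x - e^(-x)
f'(x) = 1 + e^(-x)
x₀ = 0.2

Newton-Raphson formula: x_{n+1} = x_n - f(x_n)/f'(x_n)

Iteration 1:
  f(0.200000) = -0.618731
  f'(0.200000) = 1.818731
  x_1 = 0.200000 - (-0.618731)/1.818731 = 0.540199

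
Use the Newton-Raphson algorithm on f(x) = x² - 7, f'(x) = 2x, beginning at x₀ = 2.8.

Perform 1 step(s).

f(x) = x² - 7
f'(x) = 2x
x₀ = 2.8

Newton-Raphson formula: x_{n+1} = x_n - f(x_n)/f'(x_n)

Iteration 1:
  f(2.800000) = 0.840000
  f'(2.800000) = 5.600000
  x_1 = 2.800000 - 0.840000/5.600000 = 2.650000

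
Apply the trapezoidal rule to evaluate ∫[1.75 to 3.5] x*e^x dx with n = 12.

f(x) = x*e^x
a = 1.75, b = 3.5, n = 12
h = (b - a)/n = 0.145833

Trapezoidal rule: (h/2)[f(x₀) + 2f(x₁) + 2f(x₂) + ... + f(xₙ)]

x_0 = 1.7500, f(x_0) = 10.070555, coefficient = 1
x_1 = 1.8958, f(x_1) = 12.622638, coefficient = 2
x_2 = 2.0417, f(x_2) = 15.727852, coefficient = 2
x_3 = 2.1875, f(x_3) = 19.496975, coefficient = 2
x_4 = 2.3333, f(x_4) = 24.061937, coefficient = 2
x_5 = 2.4792, f(x_5) = 29.579725, coefficient = 2
x_6 = 2.6250, f(x_6) = 36.237007, coefficient = 2
x_7 = 2.7708, f(x_7) = 44.255579, coefficient = 2
x_8 = 2.9167, f(x_8) = 53.898793, coefficient = 2
x_9 = 3.0625, f(x_9) = 65.479137, coefficient = 2
x_10 = 3.2083, f(x_10) = 79.367179, coefficient = 2
x_11 = 3.3542, f(x_11) = 96.002096, coefficient = 2
x_12 = 3.5000, f(x_12) = 115.904082, coefficient = 1

I ≈ (0.145833/2) × 1079.432471 = 78.708618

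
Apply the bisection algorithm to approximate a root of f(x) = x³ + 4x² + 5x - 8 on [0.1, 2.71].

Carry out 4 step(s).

f(x) = x³ + 4x² + 5x - 8
Initial interval: [0.1, 2.71]

Iteration 1:
  c_1 = (0.100000 + 2.710000)/2 = 1.405000
  f(c_1) = f(1.405000) = 9.694605
  f(a) × f(c) < 0, new interval: [0.100000, 1.405000]
Iteration 2:
  c_2 = (0.100000 + 1.405000)/2 = 0.752500
  f(c_2) = f(0.752500) = -1.546367
  f(a) × f(c) ≥ 0, new interval: [0.752500, 1.405000]
Iteration 3:
  c_3 = (0.752500 + 1.405000)/2 = 1.078750
  f(c_3) = f(1.078750) = 3.303899
  f(a) × f(c) < 0, new interval: [0.752500, 1.078750]
Iteration 4:
  c_4 = (0.752500 + 1.078750)/2 = 0.915625
  f(c_4) = f(0.915625) = 0.699233
  f(a) × f(c) < 0, new interval: [0.752500, 0.915625]

After 4 iteration(s), the approximation is c_4 = 0.915625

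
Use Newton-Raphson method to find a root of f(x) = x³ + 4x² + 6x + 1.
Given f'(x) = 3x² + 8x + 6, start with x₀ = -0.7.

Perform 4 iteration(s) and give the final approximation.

f(x) = x³ + 4x² + 6x + 1
f'(x) = 3x² + 8x + 6
x₀ = -0.7

Newton-Raphson formula: x_{n+1} = x_n - f(x_n)/f'(x_n)

Iteration 1:
  f(-0.700000) = -1.583000
  f'(-0.700000) = 1.870000
  x_1 = -0.700000 - (-1.583000)/1.870000 = 0.146524
Iteration 2:
  f(0.146524) = 1.968167
  f'(0.146524) = 7.236600
  x_2 = 0.146524 - 1.968167/7.236600 = -0.125450
Iteration 3:
  f(-0.125450) = 0.308277
  f'(-0.125450) = 5.043613
  x_3 = -0.125450 - 0.308277/5.043613 = -0.186572
Iteration 4:
  f(-0.186572) = 0.013309
  f'(-0.186572) = 4.611850
  x_4 = -0.186572 - 0.013309/4.611850 = -0.189458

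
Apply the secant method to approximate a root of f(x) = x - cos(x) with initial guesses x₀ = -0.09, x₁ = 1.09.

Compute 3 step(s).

f(x) = x - cos(x)
x₀ = -0.09, x₁ = 1.09

Secant formula: x_{n+1} = x_n - f(x_n)(x_n - x_{n-1})/(f(x_n) - f(x_{n-1}))

Iteration 1:
  f(-0.090000) = -1.085953
  f(1.090000) = 0.627515
  x_2 = 1.090000 - 0.627515×(1.090000 - (-0.090000))/(0.627515 - (-1.085953))
       = 0.657854
Iteration 2:
  f(1.090000) = 0.627515
  f(0.657854) = -0.133451
  x_3 = 0.657854 - (-0.133451)×(0.657854 - 1.090000)/(-0.133451 - 0.627515)
       = 0.733640
Iteration 3:
  f(0.657854) = -0.133451
  f(0.733640) = -0.009102
  x_4 = 0.733640 - (-0.009102)×(0.733640 - 0.657854)/(-0.009102 - (-0.133451))
       = 0.739187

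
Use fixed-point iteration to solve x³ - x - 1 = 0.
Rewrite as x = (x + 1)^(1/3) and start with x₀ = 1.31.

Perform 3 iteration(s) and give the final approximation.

Equation: x³ - x - 1 = 0
Fixed-point form: x = (x + 1)^(1/3)
x₀ = 1.31

x_1 = g(1.310000) = 1.321916
x_2 = g(1.321916) = 1.324186
x_3 = g(1.324186) = 1.324617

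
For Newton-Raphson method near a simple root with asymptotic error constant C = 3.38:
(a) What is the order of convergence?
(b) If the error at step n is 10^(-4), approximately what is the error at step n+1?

(a) Newton-Raphson has quadratic (order 2) convergence near simple roots.
    This means |e_{n+1}| ≈ C|e_n|².

(b) With |e_n| = 10^(-4) and C = 3.38:
    |e_{n+1}| ≈ 3.38 × (10^(-4))² = 3.38 × 10^(-8)

(a) 2 (quadratic); (b) |e_{n+1}| ≈ 3.380e-08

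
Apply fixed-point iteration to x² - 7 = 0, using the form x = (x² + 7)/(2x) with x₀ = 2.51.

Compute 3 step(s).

Equation: x² - 7 = 0
Fixed-point form: x = (x² + 7)/(2x)
x₀ = 2.51

x_1 = g(2.510000) = 2.649422
x_2 = g(2.649422) = 2.645754
x_3 = g(2.645754) = 2.645751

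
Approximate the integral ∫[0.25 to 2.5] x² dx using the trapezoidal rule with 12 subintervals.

f(x) = x²
a = 0.25, b = 2.5, n = 12
h = (b - a)/n = 0.187500

Trapezoidal rule: (h/2)[f(x₀) + 2f(x₁) + 2f(x₂) + ... + f(xₙ)]

x_0 = 0.2500, f(x_0) = 0.062500, coefficient = 1
x_1 = 0.4375, f(x_1) = 0.191406, coefficient = 2
x_2 = 0.6250, f(x_2) = 0.390625, coefficient = 2
x_3 = 0.8125, f(x_3) = 0.660156, coefficient = 2
x_4 = 1.0000, f(x_4) = 1.000000, coefficient = 2
x_5 = 1.1875, f(x_5) = 1.410156, coefficient = 2
x_6 = 1.3750, f(x_6) = 1.890625, coefficient = 2
x_7 = 1.5625, f(x_7) = 2.441406, coefficient = 2
x_8 = 1.7500, f(x_8) = 3.062500, coefficient = 2
x_9 = 1.9375, f(x_9) = 3.753906, coefficient = 2
x_10 = 2.1250, f(x_10) = 4.515625, coefficient = 2
x_11 = 2.3125, f(x_11) = 5.347656, coefficient = 2
x_12 = 2.5000, f(x_12) = 6.250000, coefficient = 1

I ≈ (0.187500/2) × 55.640625 = 5.216309
Exact value: 5.203125
Error: 0.013184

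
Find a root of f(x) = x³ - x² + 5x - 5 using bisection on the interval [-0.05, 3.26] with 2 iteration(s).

f(x) = x³ - x² + 5x - 5
Initial interval: [-0.05, 3.26]

Iteration 1:
  c_1 = (-0.050000 + 3.260000)/2 = 1.605000
  f(c_1) = f(1.605000) = 4.583495
  f(a) × f(c) < 0, new interval: [-0.050000, 1.605000]
Iteration 2:
  c_2 = (-0.050000 + 1.605000)/2 = 0.777500
  f(c_2) = f(0.777500) = -1.247003
  f(a) × f(c) ≥ 0, new interval: [0.777500, 1.605000]

After 2 iteration(s), the approximation is c_2 = 0.777500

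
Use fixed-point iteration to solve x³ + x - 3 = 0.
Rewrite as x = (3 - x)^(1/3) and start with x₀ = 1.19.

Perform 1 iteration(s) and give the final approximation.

Equation: x³ + x - 3 = 0
Fixed-point form: x = (3 - x)^(1/3)
x₀ = 1.19

x_1 = g(1.190000) = 1.218689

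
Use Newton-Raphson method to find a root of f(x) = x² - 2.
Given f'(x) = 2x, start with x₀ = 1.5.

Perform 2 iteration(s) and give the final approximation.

f(x) = x² - 2
f'(x) = 2x
x₀ = 1.5

Newton-Raphson formula: x_{n+1} = x_n - f(x_n)/f'(x_n)

Iteration 1:
  f(1.500000) = 0.250000
  f'(1.500000) = 3.000000
  x_1 = 1.500000 - 0.250000/3.000000 = 1.416667
Iteration 2:
  f(1.416667) = 0.006944
  f'(1.416667) = 2.833333
  x_2 = 1.416667 - 0.006944/2.833333 = 1.414216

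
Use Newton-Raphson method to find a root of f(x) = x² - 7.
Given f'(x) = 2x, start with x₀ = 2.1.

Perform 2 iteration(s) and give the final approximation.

f(x) = x² - 7
f'(x) = 2x
x₀ = 2.1

Newton-Raphson formula: x_{n+1} = x_n - f(x_n)/f'(x_n)

Iteration 1:
  f(2.100000) = -2.590000
  f'(2.100000) = 4.200000
  x_1 = 2.100000 - (-2.590000)/4.200000 = 2.716667
Iteration 2:
  f(2.716667) = 0.380278
  f'(2.716667) = 5.433333
  x_2 = 2.716667 - 0.380278/5.433333 = 2.646677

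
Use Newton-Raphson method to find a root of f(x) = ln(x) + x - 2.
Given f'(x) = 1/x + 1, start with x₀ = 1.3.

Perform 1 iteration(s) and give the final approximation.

f(x) = ln(x) + x - 2
f'(x) = 1/x + 1
x₀ = 1.3

Newton-Raphson formula: x_{n+1} = x_n - f(x_n)/f'(x_n)

Iteration 1:
  f(1.300000) = -0.437636
  f'(1.300000) = 1.769231
  x_1 = 1.300000 - (-0.437636)/1.769231 = 1.547359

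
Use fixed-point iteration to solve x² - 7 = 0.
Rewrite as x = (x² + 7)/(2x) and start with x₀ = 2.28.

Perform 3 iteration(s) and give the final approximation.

Equation: x² - 7 = 0
Fixed-point form: x = (x² + 7)/(2x)
x₀ = 2.28

x_1 = g(2.280000) = 2.675088
x_2 = g(2.675088) = 2.645912
x_3 = g(2.645912) = 2.645751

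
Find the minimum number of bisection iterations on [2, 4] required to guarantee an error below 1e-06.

We need (b-a)/2^n ≤ 1e-06
(4 - 2)/2^n ≤ 1e-06
2/2^n ≤ 1e-06
2^n ≥ 2000000
n ≥ log₂(2000000) = 20.93
n ≥ 21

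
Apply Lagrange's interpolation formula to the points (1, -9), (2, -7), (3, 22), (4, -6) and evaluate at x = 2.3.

Lagrange interpolation formula:
P(x) = Σ yᵢ × Lᵢ(x)
where Lᵢ(x) = Π_{j≠i} (x - xⱼ)/(xᵢ - xⱼ)

L_0(2.3) = (2.3 - 2)/(1 - 2) × (2.3 - 3)/(1 - 3) × (2.3 - 4)/(1 - 4) = -0.059500
L_1(2.3) = (2.3 - 1)/(2 - 1) × (2.3 - 3)/(2 - 3) × (2.3 - 4)/(2 - 4) = 0.773500
L_2(2.3) = (2.3 - 1)/(3 - 1) × (2.3 - 2)/(3 - 2) × (2.3 - 4)/(3 - 4) = 0.331500
L_3(2.3) = (2.3 - 1)/(4 - 1) × (2.3 - 2)/(4 - 2) × (2.3 - 3)/(4 - 3) = -0.045500

P(2.3) = (-9)×L_0(2.3) + (-7)×L_1(2.3) + 22×L_2(2.3) + (-6)×L_3(2.3)
P(2.3) = 2.687000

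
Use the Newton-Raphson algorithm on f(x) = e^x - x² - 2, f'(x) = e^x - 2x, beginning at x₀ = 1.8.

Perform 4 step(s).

f(x) = e^x - x² - 2
f'(x) = e^x - 2x
x₀ = 1.8

Newton-Raphson formula: x_{n+1} = x_n - f(x_n)/f'(x_n)

Iteration 1:
  f(1.800000) = 0.809647
  f'(1.800000) = 2.449647
  x_1 = 1.800000 - 0.809647/2.449647 = 1.469484
Iteration 2:
  f(1.469484) = 0.187608
  f'(1.469484) = 1.408024
  x_2 = 1.469484 - 0.187608/1.408024 = 1.336242
Iteration 3:
  f(1.336242) = 0.019175
  f'(1.336242) = 1.132234
  x_3 = 1.336242 - 0.019175/1.132234 = 1.319306
Iteration 4:
  f(1.319306) = 0.000256
  f'(1.319306) = 1.102212
  x_4 = 1.319306 - 0.000256/1.102212 = 1.319074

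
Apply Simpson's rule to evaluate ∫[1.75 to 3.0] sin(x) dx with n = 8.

f(x) = sin(x)
a = 1.75, b = 3.0, n = 8
h = (b - a)/n = 0.156250

Simpson's rule: (h/3)[f(x₀) + 4f(x₁) + 2f(x₂) + ... + f(xₙ)]

x_0 = 1.7500, f(x_0) = 0.983986, coefficient = 1
x_1 = 1.9062, f(x_1) = 0.944261, coefficient = 4
x_2 = 2.0625, f(x_2) = 0.881530, coefficient = 2
x_3 = 2.2188, f(x_3) = 0.797321, coefficient = 4
x_4 = 2.3750, f(x_4) = 0.693685, coefficient = 2
x_5 = 2.5312, f(x_5) = 0.573148, coefficient = 4
x_6 = 2.6875, f(x_6) = 0.438647, coefficient = 2
x_7 = 2.8438, f(x_7) = 0.293459, coefficient = 4
x_8 = 3.0000, f(x_8) = 0.141120, coefficient = 1

I ≈ (0.156250/3) × 15.585583 = 0.811749
Exact value: 0.811746
Error: 0.000003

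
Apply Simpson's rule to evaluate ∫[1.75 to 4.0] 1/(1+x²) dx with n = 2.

f(x) = 1/(1+x²)
a = 1.75, b = 4.0, n = 2
h = (b - a)/n = 1.125000

Simpson's rule: (h/3)[f(x₀) + 4f(x₁) + 2f(x₂) + ... + f(xₙ)]

x_0 = 1.7500, f(x_0) = 0.246154, coefficient = 1
x_1 = 2.8750, f(x_1) = 0.107926, coefficient = 4
x_2 = 4.0000, f(x_2) = 0.058824, coefficient = 1

I ≈ (1.125000/3) × 0.736681 = 0.276255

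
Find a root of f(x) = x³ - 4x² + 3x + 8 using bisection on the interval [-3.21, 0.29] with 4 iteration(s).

f(x) = x³ - 4x² + 3x + 8
Initial interval: [-3.21, 0.29]

Iteration 1:
  c_1 = (-3.210000 + 0.290000)/2 = -1.460000
  f(c_1) = f(-1.460000) = -8.018536
  f(a) × f(c) ≥ 0, new interval: [-1.460000, 0.290000]
Iteration 2:
  c_2 = (-1.460000 + 0.290000)/2 = -0.585000
  f(c_2) = f(-0.585000) = 4.675898
  f(a) × f(c) < 0, new interval: [-1.460000, -0.585000]
Iteration 3:
  c_3 = (-1.460000 + (-0.585000))/2 = -1.022500
  f(c_3) = f(-1.022500) = -0.318555
  f(a) × f(c) ≥ 0, new interval: [-1.022500, -0.585000]
Iteration 4:
  c_4 = (-1.022500 + (-0.585000))/2 = -0.803750
  f(c_4) = f(-0.803750) = 2.485460
  f(a) × f(c) < 0, new interval: [-1.022500, -0.803750]

After 4 iteration(s), the approximation is c_4 = -0.803750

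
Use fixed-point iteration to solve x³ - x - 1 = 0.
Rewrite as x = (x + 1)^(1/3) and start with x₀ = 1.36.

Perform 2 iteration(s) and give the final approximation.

Equation: x³ - x - 1 = 0
Fixed-point form: x = (x + 1)^(1/3)
x₀ = 1.36

x_1 = g(1.360000) = 1.331386
x_2 = g(1.331386) = 1.325983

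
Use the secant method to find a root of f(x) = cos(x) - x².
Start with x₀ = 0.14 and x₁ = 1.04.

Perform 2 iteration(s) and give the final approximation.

f(x) = cos(x) - x²
x₀ = 0.14, x₁ = 1.04

Secant formula: x_{n+1} = x_n - f(x_n)(x_n - x_{n-1})/(f(x_n) - f(x_{n-1}))

Iteration 1:
  f(0.140000) = 0.970616
  f(1.040000) = -0.575380
  x_2 = 1.040000 - (-0.575380)×(1.040000 - 0.140000)/(-0.575380 - 0.970616)
       = 0.705043
Iteration 2:
  f(1.040000) = -0.575380
  f(0.705043) = 0.264498
  x_3 = 0.705043 - 0.264498×(0.705043 - 1.040000)/(0.264498 - (-0.575380))
       = 0.810529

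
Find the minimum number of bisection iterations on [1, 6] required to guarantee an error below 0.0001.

We need (b-a)/2^n ≤ 0.0001
(6 - 1)/2^n ≤ 0.0001
5/2^n ≤ 0.0001
2^n ≥ 50000
n ≥ log₂(50000) = 15.61
n ≥ 16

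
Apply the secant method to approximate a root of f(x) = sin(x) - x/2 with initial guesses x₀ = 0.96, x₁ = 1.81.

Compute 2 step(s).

f(x) = sin(x) - x/2
x₀ = 0.96, x₁ = 1.81

Secant formula: x_{n+1} = x_n - f(x_n)(x_n - x_{n-1})/(f(x_n) - f(x_{n-1}))

Iteration 1:
  f(0.960000) = 0.339192
  f(1.810000) = 0.066527
  x_2 = 1.810000 - 0.066527×(1.810000 - 0.960000)/(0.066527 - 0.339192)
       = 2.017390
Iteration 2:
  f(1.810000) = 0.066527
  f(2.017390) = -0.106771
  x_3 = 2.017390 - (-0.106771)×(2.017390 - 1.810000)/(-0.106771 - 0.066527)
       = 1.889614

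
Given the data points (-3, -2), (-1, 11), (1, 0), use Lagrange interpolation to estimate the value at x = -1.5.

Lagrange interpolation formula:
P(x) = Σ yᵢ × Lᵢ(x)
where Lᵢ(x) = Π_{j≠i} (x - xⱼ)/(xᵢ - xⱼ)

L_0(-1.5) = (-1.5 - (-1))/(-3 - (-1)) × (-1.5 - 1)/(-3 - 1) = 0.156250
L_1(-1.5) = (-1.5 - (-3))/(-1 - (-3)) × (-1.5 - 1)/(-1 - 1) = 0.937500
L_2(-1.5) = (-1.5 - (-3))/(1 - (-3)) × (-1.5 - (-1))/(1 - (-1)) = -0.093750

P(-1.5) = (-2)×L_0(-1.5) + 11×L_1(-1.5) + 0×L_2(-1.5)
P(-1.5) = 10.000000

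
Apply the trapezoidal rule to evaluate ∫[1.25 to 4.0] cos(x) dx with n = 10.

f(x) = cos(x)
a = 1.25, b = 4.0, n = 10
h = (b - a)/n = 0.275000

Trapezoidal rule: (h/2)[f(x₀) + 2f(x₁) + 2f(x₂) + ... + f(xₙ)]

x_0 = 1.2500, f(x_0) = 0.315322, coefficient = 1
x_1 = 1.5250, f(x_1) = 0.045780, coefficient = 2
x_2 = 1.8000, f(x_2) = -0.227202, coefficient = 2
x_3 = 2.0750, f(x_3) = -0.483110, coefficient = 2
x_4 = 2.3500, f(x_4) = -0.702713, coefficient = 2
x_5 = 2.6250, f(x_5) = -0.869507, coefficient = 2
x_6 = 2.9000, f(x_6) = -0.970958, coefficient = 2
x_7 = 3.1750, f(x_7) = -0.999442, coefficient = 2
x_8 = 3.4500, f(x_8) = -0.952818, coefficient = 2
x_9 = 3.7250, f(x_9) = -0.834590, coefficient = 2
x_10 = 4.0000, f(x_10) = -0.653644, coefficient = 1

I ≈ (0.275000/2) × -12.327444 = -1.695024
Exact value: -1.705787
Error: 0.010764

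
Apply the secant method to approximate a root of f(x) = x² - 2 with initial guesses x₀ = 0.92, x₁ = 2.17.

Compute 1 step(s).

f(x) = x² - 2
x₀ = 0.92, x₁ = 2.17

Secant formula: x_{n+1} = x_n - f(x_n)(x_n - x_{n-1})/(f(x_n) - f(x_{n-1}))

Iteration 1:
  f(0.920000) = -1.153600
  f(2.170000) = 2.708900
  x_2 = 2.170000 - 2.708900×(2.170000 - 0.920000)/(2.708900 - (-1.153600))
       = 1.293333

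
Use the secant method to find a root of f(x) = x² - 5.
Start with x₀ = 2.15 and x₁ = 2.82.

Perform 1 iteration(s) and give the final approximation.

f(x) = x² - 5
x₀ = 2.15, x₁ = 2.82

Secant formula: x_{n+1} = x_n - f(x_n)(x_n - x_{n-1})/(f(x_n) - f(x_{n-1}))

Iteration 1:
  f(2.150000) = -0.377500
  f(2.820000) = 2.952400
  x_2 = 2.820000 - 2.952400×(2.820000 - 2.150000)/(2.952400 - (-0.377500))
       = 2.225956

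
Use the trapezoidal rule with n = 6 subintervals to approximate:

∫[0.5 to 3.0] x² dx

f(x) = x²
a = 0.5, b = 3.0, n = 6
h = (b - a)/n = 0.416667

Trapezoidal rule: (h/2)[f(x₀) + 2f(x₁) + 2f(x₂) + ... + f(xₙ)]

x_0 = 0.5000, f(x_0) = 0.250000, coefficient = 1
x_1 = 0.9167, f(x_1) = 0.840278, coefficient = 2
x_2 = 1.3333, f(x_2) = 1.777778, coefficient = 2
x_3 = 1.7500, f(x_3) = 3.062500, coefficient = 2
x_4 = 2.1667, f(x_4) = 4.694444, coefficient = 2
x_5 = 2.5833, f(x_5) = 6.673611, coefficient = 2
x_6 = 3.0000, f(x_6) = 9.000000, coefficient = 1

I ≈ (0.416667/2) × 43.347222 = 9.030671
Exact value: 8.958333
Error: 0.072338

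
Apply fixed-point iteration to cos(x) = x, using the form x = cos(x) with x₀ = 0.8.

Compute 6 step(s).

Equation: cos(x) = x
Fixed-point form: x = cos(x)
x₀ = 0.8

x_1 = g(0.800000) = 0.696707
x_2 = g(0.696707) = 0.766960
x_3 = g(0.766960) = 0.720024
x_4 = g(0.720024) = 0.751790
x_5 = g(0.751790) = 0.730468
x_6 = g(0.730468) = 0.744863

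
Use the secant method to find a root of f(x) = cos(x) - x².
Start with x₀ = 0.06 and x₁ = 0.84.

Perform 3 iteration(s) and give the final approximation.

f(x) = cos(x) - x²
x₀ = 0.06, x₁ = 0.84

Secant formula: x_{n+1} = x_n - f(x_n)(x_n - x_{n-1})/(f(x_n) - f(x_{n-1}))

Iteration 1:
  f(0.060000) = 0.994601
  f(0.840000) = -0.038137
  x_2 = 0.840000 - (-0.038137)×(0.840000 - 0.060000)/(-0.038137 - 0.994601)
       = 0.811196
Iteration 2:
  f(0.840000) = -0.038137
  f(0.811196) = 0.030593
  x_3 = 0.811196 - 0.030593×(0.811196 - 0.840000)/(0.030593 - (-0.038137))
       = 0.824017
Iteration 3:
  f(0.811196) = 0.030593
  f(0.824017) = 0.000274
  x_4 = 0.824017 - 0.000274×(0.824017 - 0.811196)/(0.000274 - 0.030593)
       = 0.824133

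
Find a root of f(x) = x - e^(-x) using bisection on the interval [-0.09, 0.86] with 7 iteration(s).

f(x) = x - e^(-x)
Initial interval: [-0.09, 0.86]

Iteration 1:
  c_1 = (-0.090000 + 0.860000)/2 = 0.385000
  f(c_1) = f(0.385000) = -0.295451
  f(a) × f(c) ≥ 0, new interval: [0.385000, 0.860000]
Iteration 2:
  c_2 = (0.385000 + 0.860000)/2 = 0.622500
  f(c_2) = f(0.622500) = 0.085899
  f(a) × f(c) < 0, new interval: [0.385000, 0.622500]
Iteration 3:
  c_3 = (0.385000 + 0.622500)/2 = 0.503750
  f(c_3) = f(0.503750) = -0.100510
  f(a) × f(c) ≥ 0, new interval: [0.503750, 0.622500]
Iteration 4:
  c_4 = (0.503750 + 0.622500)/2 = 0.563125
  f(c_4) = f(0.563125) = -0.006302
  f(a) × f(c) ≥ 0, new interval: [0.563125, 0.622500]
Iteration 5:
  c_5 = (0.563125 + 0.622500)/2 = 0.592813
  f(c_5) = f(0.592813) = 0.040042
  f(a) × f(c) < 0, new interval: [0.563125, 0.592813]
Iteration 6:
  c_6 = (0.563125 + 0.592813)/2 = 0.577969
  f(c_6) = f(0.577969) = 0.016932
  f(a) × f(c) < 0, new interval: [0.563125, 0.577969]
Iteration 7:
  c_7 = (0.563125 + 0.577969)/2 = 0.570547
  f(c_7) = f(0.570547) = 0.005331
  f(a) × f(c) < 0, new interval: [0.563125, 0.570547]

After 7 iteration(s), the approximation is c_7 = 0.570547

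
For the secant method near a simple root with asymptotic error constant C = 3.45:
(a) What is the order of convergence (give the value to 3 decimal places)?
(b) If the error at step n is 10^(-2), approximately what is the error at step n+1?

(a) Secant method has superlinear convergence with order φ = (1+√5)/2 ≈ 1.618.
    This means |e_{n+1}| ≈ C|e_n|^1.618.

(b) With |e_n| = 10^(-2) and C = 3.45:
    |e_{n+1}| ≈ 3.45 × (10^(-2))^1.618 = 3.45 × 10^(-3.24)

(a) ≈ 1.618 (golden ratio); (b) |e_{n+1}| ≈ 2.003e-03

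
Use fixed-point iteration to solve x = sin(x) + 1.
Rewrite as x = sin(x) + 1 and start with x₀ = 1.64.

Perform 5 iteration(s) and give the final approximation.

Equation: x = sin(x) + 1
Fixed-point form: x = sin(x) + 1
x₀ = 1.64

x_1 = g(1.640000) = 1.997606
x_2 = g(1.997606) = 1.910291
x_3 = g(1.910291) = 1.942923
x_4 = g(1.942923) = 1.931556
x_5 = g(1.931556) = 1.935629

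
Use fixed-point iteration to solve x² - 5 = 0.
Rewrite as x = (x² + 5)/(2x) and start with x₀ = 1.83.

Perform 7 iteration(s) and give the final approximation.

Equation: x² - 5 = 0
Fixed-point form: x = (x² + 5)/(2x)
x₀ = 1.83

x_1 = g(1.830000) = 2.281120
x_2 = g(2.281120) = 2.236513
x_3 = g(2.236513) = 2.236068
x_4 = g(2.236068) = 2.236068
x_5 = g(2.236068) = 2.236068
x_6 = g(2.236068) = 2.236068
x_7 = g(2.236068) = 2.236068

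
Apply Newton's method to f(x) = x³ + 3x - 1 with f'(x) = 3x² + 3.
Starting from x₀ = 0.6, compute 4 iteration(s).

f(x) = x³ + 3x - 1
f'(x) = 3x² + 3
x₀ = 0.6

Newton-Raphson formula: x_{n+1} = x_n - f(x_n)/f'(x_n)

Iteration 1:
  f(0.600000) = 1.016000
  f'(0.600000) = 4.080000
  x_1 = 0.600000 - 1.016000/4.080000 = 0.350980
Iteration 2:
  f(0.350980) = 0.096177
  f'(0.350980) = 3.369562
  x_2 = 0.350980 - 0.096177/3.369562 = 0.322437
Iteration 3:
  f(0.322437) = 0.000835
  f'(0.322437) = 3.311898
  x_3 = 0.322437 - 0.000835/3.311898 = 0.322185
Iteration 4:
  f(0.322185) = 0.000000
  f'(0.322185) = 3.311410
  x_4 = 0.322185 - 0.000000/3.311410 = 0.322185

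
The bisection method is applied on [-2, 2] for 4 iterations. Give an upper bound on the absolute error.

Bisection error bound: |error| ≤ (b-a)/2^n
|error| ≤ (2 - (-2))/2^4 = 4/2^4
|error| ≤ 0.2500000000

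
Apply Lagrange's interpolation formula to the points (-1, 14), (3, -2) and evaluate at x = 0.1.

Lagrange interpolation formula:
P(x) = Σ yᵢ × Lᵢ(x)
where Lᵢ(x) = Π_{j≠i} (x - xⱼ)/(xᵢ - xⱼ)

L_0(0.1) = (0.1 - 3)/(-1 - 3) = 0.725000
L_1(0.1) = (0.1 - (-1))/(3 - (-1)) = 0.275000

P(0.1) = 14×L_0(0.1) + (-2)×L_1(0.1)
P(0.1) = 9.600000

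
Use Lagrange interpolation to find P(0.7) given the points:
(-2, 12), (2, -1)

Lagrange interpolation formula:
P(x) = Σ yᵢ × Lᵢ(x)
where Lᵢ(x) = Π_{j≠i} (x - xⱼ)/(xᵢ - xⱼ)

L_0(0.7) = (0.7 - 2)/(-2 - 2) = 0.325000
L_1(0.7) = (0.7 - (-2))/(2 - (-2)) = 0.675000

P(0.7) = 12×L_0(0.7) + (-1)×L_1(0.7)
P(0.7) = 3.225000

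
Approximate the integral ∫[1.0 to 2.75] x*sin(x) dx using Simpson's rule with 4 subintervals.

f(x) = x*sin(x)
a = 1.0, b = 2.75, n = 4
h = (b - a)/n = 0.437500

Simpson's rule: (h/3)[f(x₀) + 4f(x₁) + 2f(x₂) + ... + f(xₙ)]

x_0 = 1.0000, f(x_0) = 0.841471, coefficient = 1
x_1 = 1.4375, f(x_1) = 1.424748, coefficient = 4
x_2 = 1.8750, f(x_2) = 1.788911, coefficient = 2
x_3 = 2.3125, f(x_3) = 1.705050, coefficient = 4
x_4 = 2.7500, f(x_4) = 1.049568, coefficient = 1

I ≈ (0.437500/3) × 17.988051 = 2.623257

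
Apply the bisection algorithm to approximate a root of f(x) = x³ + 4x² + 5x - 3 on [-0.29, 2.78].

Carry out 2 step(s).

f(x) = x³ + 4x² + 5x - 3
Initial interval: [-0.29, 2.78]

Iteration 1:
  c_1 = (-0.290000 + 2.780000)/2 = 1.245000
  f(c_1) = f(1.245000) = 11.354881
  f(a) × f(c) < 0, new interval: [-0.290000, 1.245000]
Iteration 2:
  c_2 = (-0.290000 + 1.245000)/2 = 0.477500
  f(c_2) = f(0.477500) = 0.408398
  f(a) × f(c) < 0, new interval: [-0.290000, 0.477500]

After 2 iteration(s), the approximation is c_2 = 0.477500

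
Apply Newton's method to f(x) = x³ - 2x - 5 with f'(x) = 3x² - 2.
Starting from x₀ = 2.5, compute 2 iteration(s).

f(x) = x³ - 2x - 5
f'(x) = 3x² - 2
x₀ = 2.5

Newton-Raphson formula: x_{n+1} = x_n - f(x_n)/f'(x_n)

Iteration 1:
  f(2.500000) = 5.625000
  f'(2.500000) = 16.750000
  x_1 = 2.500000 - 5.625000/16.750000 = 2.164179
Iteration 2:
  f(2.164179) = 0.807945
  f'(2.164179) = 12.051014
  x_2 = 2.164179 - 0.807945/12.051014 = 2.097135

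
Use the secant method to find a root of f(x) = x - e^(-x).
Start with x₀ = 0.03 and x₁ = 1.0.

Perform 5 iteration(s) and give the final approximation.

f(x) = x - e^(-x)
x₀ = 0.03, x₁ = 1.0

Secant formula: x_{n+1} = x_n - f(x_n)(x_n - x_{n-1})/(f(x_n) - f(x_{n-1}))

Iteration 1:
  f(0.030000) = -0.940446
  f(1.000000) = 0.632121
  x_2 = 1.000000 - 0.632121×(1.000000 - 0.030000)/(0.632121 - (-0.940446))
       = 0.610091
Iteration 2:
  f(1.000000) = 0.632121
  f(0.610091) = 0.066790
  x_3 = 0.610091 - 0.066790×(0.610091 - 1.000000)/(0.066790 - 0.632121)
       = 0.564026
Iteration 3:
  f(0.610091) = 0.066790
  f(0.564026) = -0.004888
  x_4 = 0.564026 - (-0.004888)×(0.564026 - 0.610091)/(-0.004888 - 0.066790)
       = 0.567167
Iteration 4:
  f(0.564026) = -0.004888
  f(0.567167) = 0.000038
  x_5 = 0.567167 - 0.000038×(0.567167 - 0.564026)/(0.000038 - (-0.004888))
       = 0.567143
Iteration 5:
  f(0.567167) = 0.000038
  f(0.567143) = 0.000000
  x_6 = 0.567143 - 0.000000×(0.567143 - 0.567167)/(0.000000 - 0.000038)
       = 0.567143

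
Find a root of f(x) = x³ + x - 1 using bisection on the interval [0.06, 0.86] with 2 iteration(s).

f(x) = x³ + x - 1
Initial interval: [0.06, 0.86]

Iteration 1:
  c_1 = (0.060000 + 0.860000)/2 = 0.460000
  f(c_1) = f(0.460000) = -0.442664
  f(a) × f(c) ≥ 0, new interval: [0.460000, 0.860000]
Iteration 2:
  c_2 = (0.460000 + 0.860000)/2 = 0.660000
  f(c_2) = f(0.660000) = -0.052504
  f(a) × f(c) ≥ 0, new interval: [0.660000, 0.860000]

After 2 iteration(s), the approximation is c_2 = 0.660000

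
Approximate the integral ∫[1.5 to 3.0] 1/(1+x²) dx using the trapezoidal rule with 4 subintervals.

f(x) = 1/(1+x²)
a = 1.5, b = 3.0, n = 4
h = (b - a)/n = 0.375000

Trapezoidal rule: (h/2)[f(x₀) + 2f(x₁) + 2f(x₂) + ... + f(xₙ)]

x_0 = 1.5000, f(x_0) = 0.307692, coefficient = 1
x_1 = 1.8750, f(x_1) = 0.221453, coefficient = 2
x_2 = 2.2500, f(x_2) = 0.164948, coefficient = 2
x_3 = 2.6250, f(x_3) = 0.126733, coefficient = 2
x_4 = 3.0000, f(x_4) = 0.100000, coefficient = 1

I ≈ (0.375000/2) × 1.433961 = 0.268868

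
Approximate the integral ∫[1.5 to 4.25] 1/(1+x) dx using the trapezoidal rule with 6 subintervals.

f(x) = 1/(1+x)
a = 1.5, b = 4.25, n = 6
h = (b - a)/n = 0.458333

Trapezoidal rule: (h/2)[f(x₀) + 2f(x₁) + 2f(x₂) + ... + f(xₙ)]

x_0 = 1.5000, f(x_0) = 0.400000, coefficient = 1
x_1 = 1.9583, f(x_1) = 0.338028, coefficient = 2
x_2 = 2.4167, f(x_2) = 0.292683, coefficient = 2
x_3 = 2.8750, f(x_3) = 0.258065, coefficient = 2
x_4 = 3.3333, f(x_4) = 0.230769, coefficient = 2
x_5 = 3.7917, f(x_5) = 0.208696, coefficient = 2
x_6 = 4.2500, f(x_6) = 0.190476, coefficient = 1

I ≈ (0.458333/2) × 3.246957 = 0.744094
Exact value: 0.741937
Error: 0.002157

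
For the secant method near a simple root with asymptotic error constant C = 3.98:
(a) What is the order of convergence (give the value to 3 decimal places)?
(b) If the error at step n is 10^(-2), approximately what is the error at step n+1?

(a) Secant method has superlinear convergence with order φ = (1+√5)/2 ≈ 1.618.
    This means |e_{n+1}| ≈ C|e_n|^1.618.

(b) With |e_n| = 10^(-2) and C = 3.98:
    |e_{n+1}| ≈ 3.98 × (10^(-2))^1.618 = 3.98 × 10^(-3.24)

(a) ≈ 1.618 (golden ratio); (b) |e_{n+1}| ≈ 2.311e-03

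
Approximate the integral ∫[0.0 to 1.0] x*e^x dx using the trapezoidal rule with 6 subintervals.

f(x) = x*e^x
a = 0.0, b = 1.0, n = 6
h = (b - a)/n = 0.166667

Trapezoidal rule: (h/2)[f(x₀) + 2f(x₁) + 2f(x₂) + ... + f(xₙ)]

x_0 = 0.0000, f(x_0) = 0.000000, coefficient = 1
x_1 = 0.1667, f(x_1) = 0.196893, coefficient = 2
x_2 = 0.3333, f(x_2) = 0.465204, coefficient = 2
x_3 = 0.5000, f(x_3) = 0.824361, coefficient = 2
x_4 = 0.6667, f(x_4) = 1.298489, coefficient = 2
x_5 = 0.8333, f(x_5) = 1.917480, coefficient = 2
x_6 = 1.0000, f(x_6) = 2.718282, coefficient = 1

I ≈ (0.166667/2) × 12.123137 = 1.010261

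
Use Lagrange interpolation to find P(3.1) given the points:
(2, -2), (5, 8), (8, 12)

Lagrange interpolation formula:
P(x) = Σ yᵢ × Lᵢ(x)
where Lᵢ(x) = Π_{j≠i} (x - xⱼ)/(xᵢ - xⱼ)

L_0(3.1) = (3.1 - 5)/(2 - 5) × (3.1 - 8)/(2 - 8) = 0.517222
L_1(3.1) = (3.1 - 2)/(5 - 2) × (3.1 - 8)/(5 - 8) = 0.598889
L_2(3.1) = (3.1 - 2)/(8 - 2) × (3.1 - 5)/(8 - 5) = -0.116111

P(3.1) = (-2)×L_0(3.1) + 8×L_1(3.1) + 12×L_2(3.1)
P(3.1) = 2.363333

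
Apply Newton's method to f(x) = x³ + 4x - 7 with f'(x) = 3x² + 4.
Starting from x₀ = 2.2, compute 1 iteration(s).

f(x) = x³ + 4x - 7
f'(x) = 3x² + 4
x₀ = 2.2

Newton-Raphson formula: x_{n+1} = x_n - f(x_n)/f'(x_n)

Iteration 1:
  f(2.200000) = 12.448000
  f'(2.200000) = 18.520000
  x_1 = 2.200000 - 12.448000/18.520000 = 1.527862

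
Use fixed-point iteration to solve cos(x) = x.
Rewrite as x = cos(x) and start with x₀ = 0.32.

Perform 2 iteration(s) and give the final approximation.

Equation: cos(x) = x
Fixed-point form: x = cos(x)
x₀ = 0.32

x_1 = g(0.320000) = 0.949235
x_2 = g(0.949235) = 0.582305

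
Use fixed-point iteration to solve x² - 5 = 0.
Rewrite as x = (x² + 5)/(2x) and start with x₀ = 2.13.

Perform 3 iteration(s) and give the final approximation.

Equation: x² - 5 = 0
Fixed-point form: x = (x² + 5)/(2x)
x₀ = 2.13

x_1 = g(2.130000) = 2.238709
x_2 = g(2.238709) = 2.236070
x_3 = g(2.236070) = 2.236068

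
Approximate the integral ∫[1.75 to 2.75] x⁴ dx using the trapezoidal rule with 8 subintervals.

f(x) = x⁴
a = 1.75, b = 2.75, n = 8
h = (b - a)/n = 0.125000

Trapezoidal rule: (h/2)[f(x₀) + 2f(x₁) + 2f(x₂) + ... + f(xₙ)]

x_0 = 1.7500, f(x_0) = 9.378906, coefficient = 1
x_1 = 1.8750, f(x_1) = 12.359619, coefficient = 2
x_2 = 2.0000, f(x_2) = 16.000000, coefficient = 2
x_3 = 2.1250, f(x_3) = 20.390869, coefficient = 2
x_4 = 2.2500, f(x_4) = 25.628906, coefficient = 2
x_5 = 2.3750, f(x_5) = 31.816650, coefficient = 2
x_6 = 2.5000, f(x_6) = 39.062500, coefficient = 2
x_7 = 2.6250, f(x_7) = 47.480713, coefficient = 2
x_8 = 2.7500, f(x_8) = 57.191406, coefficient = 1

I ≈ (0.125000/2) × 452.048828 = 28.253052
Exact value: 28.172656
Error: 0.080396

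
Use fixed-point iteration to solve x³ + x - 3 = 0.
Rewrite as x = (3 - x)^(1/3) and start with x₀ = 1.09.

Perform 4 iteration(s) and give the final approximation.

Equation: x³ + x - 3 = 0
Fixed-point form: x = (3 - x)^(1/3)
x₀ = 1.09

x_1 = g(1.090000) = 1.240731
x_2 = g(1.240731) = 1.207195
x_3 = g(1.207195) = 1.214817
x_4 = g(1.214817) = 1.213093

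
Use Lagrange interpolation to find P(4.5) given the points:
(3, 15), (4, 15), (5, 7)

Lagrange interpolation formula:
P(x) = Σ yᵢ × Lᵢ(x)
where Lᵢ(x) = Π_{j≠i} (x - xⱼ)/(xᵢ - xⱼ)

L_0(4.5) = (4.5 - 4)/(3 - 4) × (4.5 - 5)/(3 - 5) = -0.125000
L_1(4.5) = (4.5 - 3)/(4 - 3) × (4.5 - 5)/(4 - 5) = 0.750000
L_2(4.5) = (4.5 - 3)/(5 - 3) × (4.5 - 4)/(5 - 4) = 0.375000

P(4.5) = 15×L_0(4.5) + 15×L_1(4.5) + 7×L_2(4.5)
P(4.5) = 12.000000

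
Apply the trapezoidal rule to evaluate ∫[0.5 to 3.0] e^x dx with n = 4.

f(x) = e^x
a = 0.5, b = 3.0, n = 4
h = (b - a)/n = 0.625000

Trapezoidal rule: (h/2)[f(x₀) + 2f(x₁) + 2f(x₂) + ... + f(xₙ)]

x_0 = 0.5000, f(x_0) = 1.648721, coefficient = 1
x_1 = 1.1250, f(x_1) = 3.080217, coefficient = 2
x_2 = 1.7500, f(x_2) = 5.754603, coefficient = 2
x_3 = 2.3750, f(x_3) = 10.751013, coefficient = 2
x_4 = 3.0000, f(x_4) = 20.085537, coefficient = 1

I ≈ (0.625000/2) × 60.905924 = 19.033101
Exact value: 18.436816
Error: 0.596285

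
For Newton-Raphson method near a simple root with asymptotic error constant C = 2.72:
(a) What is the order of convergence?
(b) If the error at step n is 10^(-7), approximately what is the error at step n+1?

(a) Newton-Raphson has quadratic (order 2) convergence near simple roots.
    This means |e_{n+1}| ≈ C|e_n|².

(b) With |e_n| = 10^(-7) and C = 2.72:
    |e_{n+1}| ≈ 2.72 × (10^(-7))² = 2.72 × 10^(-14)

(a) 2 (quadratic); (b) |e_{n+1}| ≈ 2.720e-14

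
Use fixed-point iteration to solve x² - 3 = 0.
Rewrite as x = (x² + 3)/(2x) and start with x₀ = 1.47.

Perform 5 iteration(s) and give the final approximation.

Equation: x² - 3 = 0
Fixed-point form: x = (x² + 3)/(2x)
x₀ = 1.47

x_1 = g(1.470000) = 1.755408
x_2 = g(1.755408) = 1.732206
x_3 = g(1.732206) = 1.732051
x_4 = g(1.732051) = 1.732051
x_5 = g(1.732051) = 1.732051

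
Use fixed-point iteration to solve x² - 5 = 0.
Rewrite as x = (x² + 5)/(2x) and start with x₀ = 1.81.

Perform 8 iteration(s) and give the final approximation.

Equation: x² - 5 = 0
Fixed-point form: x = (x² + 5)/(2x)
x₀ = 1.81

x_1 = g(1.810000) = 2.286215
x_2 = g(2.286215) = 2.236618
x_3 = g(2.236618) = 2.236068
x_4 = g(2.236068) = 2.236068
x_5 = g(2.236068) = 2.236068
x_6 = g(2.236068) = 2.236068
x_7 = g(2.236068) = 2.236068
x_8 = g(2.236068) = 2.236068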